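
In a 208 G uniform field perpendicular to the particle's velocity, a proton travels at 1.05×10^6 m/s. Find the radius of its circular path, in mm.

The magnetic force provides the centripetal force: qvB = mv²/r, so r = mv/(qB).
r = (1.67×10^-27 kg)(1.05×10^6 m/s) / [(1×1.60×10^-19 C)(0.0208 T)] = 0.527 m.

r ≈ 527 mm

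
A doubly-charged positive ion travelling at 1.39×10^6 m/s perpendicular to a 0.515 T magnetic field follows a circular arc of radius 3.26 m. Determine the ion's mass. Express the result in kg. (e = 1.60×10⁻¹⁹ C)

m ≈ 3.87×10^-25 kg

qvB = mv²/r ⇒ m = qBr/v.
m = (2×1.60×10^-19)(0.515)(3.26) / (1.39×10^6) = 3.87×10^-25 kg.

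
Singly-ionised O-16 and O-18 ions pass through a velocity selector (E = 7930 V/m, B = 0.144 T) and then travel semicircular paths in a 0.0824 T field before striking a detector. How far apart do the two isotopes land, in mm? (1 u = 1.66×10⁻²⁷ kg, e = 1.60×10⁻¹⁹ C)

Both emerge at v = E/B₁ = 5.51×10^4 m/s.
r = mv/(qB₂), so r₁ = 0.1109 m and r₂ = 0.1248 m, giving Δr = 0.0139 m.
After a semicircle each ion lands a diameter 2r from the entry slit, so the separation is 2Δr = 0.0277 m.

Δd ≈ 27.7 mm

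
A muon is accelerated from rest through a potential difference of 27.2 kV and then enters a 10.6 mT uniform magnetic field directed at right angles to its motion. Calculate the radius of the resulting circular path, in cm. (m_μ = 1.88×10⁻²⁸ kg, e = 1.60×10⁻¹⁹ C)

r ≈ 75.4 cm

The kinetic energy gained is K = qV = (1×1.60×10^-19)(2.72×10^4) = 4.35×10^-15 J.
v = √(2K/m) = 6.80×10^6 m/s.
r = mv/(qB) = (1.88×10^-28)(6.80×10^6) / [(1×1.60×10^-19)(0.0106)] = 0.754 m.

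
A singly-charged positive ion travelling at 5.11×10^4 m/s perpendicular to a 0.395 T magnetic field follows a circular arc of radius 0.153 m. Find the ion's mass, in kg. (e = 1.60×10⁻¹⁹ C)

qvB = mv²/r ⇒ m = qBr/v.
m = (1×1.60×10^-19)(0.395)(0.153) / (5.11×10^4) = 1.89×10^-25 kg.

m ≈ 1.89×10^-25 kg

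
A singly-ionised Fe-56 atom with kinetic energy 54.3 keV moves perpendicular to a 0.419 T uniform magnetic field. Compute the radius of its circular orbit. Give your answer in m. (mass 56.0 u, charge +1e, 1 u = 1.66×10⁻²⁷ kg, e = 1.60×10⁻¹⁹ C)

r ≈ 0.599 m

Convert the energy: K = 54.3 keV = 8.69×10^-15 J.
v = √(2K/m) = √(2·8.69×10^-15/9.30×10^-26) = 4.32×10^5 m/s.
r = mv/(qB) = (9.30×10^-26)(4.32×10^5) / [(1×1.60×10^-19)(0.419)] = 0.599 m.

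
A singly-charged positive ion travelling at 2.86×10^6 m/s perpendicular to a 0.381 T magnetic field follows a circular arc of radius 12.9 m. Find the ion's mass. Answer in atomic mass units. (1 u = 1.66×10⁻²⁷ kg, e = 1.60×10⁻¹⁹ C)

qvB = mv²/r ⇒ m = qBr/v.
m = (1×1.60×10^-19)(0.381)(12.9) / (2.86×10^6) = 2.75×10^-25 kg = 166 u.

m ≈ 166 u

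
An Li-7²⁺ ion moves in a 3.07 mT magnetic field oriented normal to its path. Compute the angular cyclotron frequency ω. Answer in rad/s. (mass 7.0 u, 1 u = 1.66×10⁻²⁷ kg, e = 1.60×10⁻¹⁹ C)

ω = qB/m = (2×1.60×10^-19)(3.07×10^-3) / (1.16×10^-26) = 8.45×10^4 rad/s.

ω ≈ 8.45×10^4 rad/s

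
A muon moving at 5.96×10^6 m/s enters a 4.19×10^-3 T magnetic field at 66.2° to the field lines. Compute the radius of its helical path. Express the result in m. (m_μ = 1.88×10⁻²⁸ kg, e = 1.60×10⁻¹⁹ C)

r ≈ 1.53 m

Only the perpendicular component v⊥ = v sin66.2° = 5.45×10^6 m/s is bent by the field.
r = m v⊥ /(qB) = (1.88×10^-28)(5.45×10^6) / [(1×1.60×10^-19)(4.19×10^-3)] = 1.53 m.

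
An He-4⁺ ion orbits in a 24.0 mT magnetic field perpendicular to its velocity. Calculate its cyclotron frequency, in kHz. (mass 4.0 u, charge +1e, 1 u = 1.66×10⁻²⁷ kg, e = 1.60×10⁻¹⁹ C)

f ≈ 92.0 kHz

f = qB/(2πm) = (1×1.60×10^-19)(0.0240) / [2π(6.64×10^-27)] = 9.20×10^4 Hz.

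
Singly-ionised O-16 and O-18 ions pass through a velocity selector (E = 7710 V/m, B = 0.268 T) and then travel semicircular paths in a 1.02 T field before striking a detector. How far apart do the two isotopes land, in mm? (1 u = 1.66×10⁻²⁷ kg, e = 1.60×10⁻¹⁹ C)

Both emerge at v = E/B₁ = 2.88×10^4 m/s.
r = mv/(qB₂), so r₁ = 4.682×10^-3 m and r₂ = 5.267×10^-3 m, giving Δr = 5.85×10^-4 m.
After a semicircle each ion lands a diameter 2r from the entry slit, so the separation is 2Δr = 1.17×10^-3 m.

Δd ≈ 1.17 mm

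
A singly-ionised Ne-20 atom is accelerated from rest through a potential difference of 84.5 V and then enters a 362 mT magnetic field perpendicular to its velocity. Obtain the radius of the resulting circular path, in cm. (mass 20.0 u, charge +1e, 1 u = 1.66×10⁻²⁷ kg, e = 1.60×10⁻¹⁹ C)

The kinetic energy gained is K = qV = (1×1.60×10^-19)(84.5) = 1.35×10^-17 J.
v = √(2K/m) = 2.85×10^4 m/s.
r = mv/(qB) = (3.32×10^-26)(2.85×10^4) / [(1×1.60×10^-19)(0.362)] = 0.0164 m.

r ≈ 1.64 cm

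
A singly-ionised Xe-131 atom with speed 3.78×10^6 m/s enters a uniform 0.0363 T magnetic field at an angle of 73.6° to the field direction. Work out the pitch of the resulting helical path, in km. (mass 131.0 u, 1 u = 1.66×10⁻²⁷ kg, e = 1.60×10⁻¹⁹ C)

The velocity component along B is v∥ = v cos73.6° = 1.07×10^6 m/s.
The cyclotron period T = 2πm/(qB) = 2.35×10^-4 s is set by m, q, B alone.
Pitch = v∥·T = (1.07×10^6)(2.35×10^-4) = 251 m.

pitch ≈ 0.251 km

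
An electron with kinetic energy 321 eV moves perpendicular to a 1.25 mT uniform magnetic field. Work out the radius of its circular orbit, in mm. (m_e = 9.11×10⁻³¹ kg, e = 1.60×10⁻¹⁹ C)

Convert the energy: K = 321 eV = 5.14×10^-17 J.
v = √(2K/m) = √(2·5.14×10^-17/9.11×10^-31) = 1.06×10^7 m/s.
r = mv/(qB) = (9.11×10^-31)(1.06×10^7) / [(1×1.60×10^-19)(1.25×10^-3)] = 0.0484 m.

r ≈ 48.4 mm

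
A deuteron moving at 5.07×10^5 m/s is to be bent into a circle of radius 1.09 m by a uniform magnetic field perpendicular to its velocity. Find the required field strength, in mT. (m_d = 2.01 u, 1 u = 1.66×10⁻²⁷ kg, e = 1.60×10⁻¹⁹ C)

B ≈ 9.70 mT

qvB = mv²/r gives B = mv/(qr).
B = (3.34×10^-27)(5.07×10^5) / [(1×1.60×10^-19)(1.09)] = 9.70×10^-3 T.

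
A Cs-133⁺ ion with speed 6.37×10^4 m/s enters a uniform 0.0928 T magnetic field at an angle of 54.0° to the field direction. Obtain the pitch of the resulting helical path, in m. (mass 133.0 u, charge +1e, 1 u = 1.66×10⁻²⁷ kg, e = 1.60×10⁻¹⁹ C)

The velocity component along B is v∥ = v cos54.0° = 3.74×10^4 m/s.
The cyclotron period T = 2πm/(qB) = 9.34×10^-5 s is set by m, q, B alone.
Pitch = v∥·T = (3.74×10^4)(9.34×10^-5) = 3.50 m.

pitch ≈ 3.50 m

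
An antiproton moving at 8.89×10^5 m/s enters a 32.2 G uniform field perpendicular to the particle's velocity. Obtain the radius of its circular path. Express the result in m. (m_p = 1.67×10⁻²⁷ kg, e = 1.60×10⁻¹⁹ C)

r ≈ 2.88 m

The magnetic force provides the centripetal force: qvB = mv²/r, so r = mv/(qB).
r = (1.67×10^-27 kg)(8.89×10^5 m/s) / [(1×1.60×10^-19 C)(3.22×10^-3 T)] = 2.88 m.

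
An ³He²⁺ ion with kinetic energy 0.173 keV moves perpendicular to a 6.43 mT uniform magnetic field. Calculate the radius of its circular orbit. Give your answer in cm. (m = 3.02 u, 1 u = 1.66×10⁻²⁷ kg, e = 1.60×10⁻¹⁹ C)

Convert the energy: K = 0.173 keV = 2.77×10^-17 J.
v = √(2K/m) = √(2·2.77×10^-17/5.01×10^-27) = 1.05×10^5 m/s.
r = mv/(qB) = (5.01×10^-27)(1.05×10^5) / [(2×1.60×10^-19)(6.43×10^-3)] = 0.256 m.

r ≈ 25.6 cm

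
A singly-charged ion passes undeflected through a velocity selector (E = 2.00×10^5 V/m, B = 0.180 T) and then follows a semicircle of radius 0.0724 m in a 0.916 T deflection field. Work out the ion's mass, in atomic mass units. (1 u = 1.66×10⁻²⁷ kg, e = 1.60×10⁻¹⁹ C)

v = E/B₁ = 1.11×10^6 m/s.
From r = mv/(qB₂), m = qB₂r/v = (1×1.60×10^-19)(0.916)(0.0724) / (1.11×10^6) = 9.55×10^-27 kg.
In atomic mass units: m = 9.55×10^-27 / 1.66×10^-27 = 5.75 u.

m ≈ 5.75 u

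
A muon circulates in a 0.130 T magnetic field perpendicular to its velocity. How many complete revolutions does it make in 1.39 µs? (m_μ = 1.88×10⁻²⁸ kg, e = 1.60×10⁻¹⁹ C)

T = 2πm/(qB) = 2π(1.88×10^-28) / [(1×1.60×10^-19)(0.130)] = 5.6790×10^-8 s.
N = t/T = 1.39×10^-6 / 5.6790×10^-8 ≈ 24.48, so 24 complete revolutions.

N = 24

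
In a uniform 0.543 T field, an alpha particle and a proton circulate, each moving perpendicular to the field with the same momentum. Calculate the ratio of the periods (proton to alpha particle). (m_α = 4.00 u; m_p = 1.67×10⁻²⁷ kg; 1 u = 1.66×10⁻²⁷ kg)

T = 2πm/(qB) is independent of speed, so T₂/T₁ = (m₂/q₂)/(m₁/q₁).
T_{proton}/T_{alpha particle} = (1.67×10^-27/1e) / (6.64×10^-27/2e) = 0.503.

ratio ≈ 0.503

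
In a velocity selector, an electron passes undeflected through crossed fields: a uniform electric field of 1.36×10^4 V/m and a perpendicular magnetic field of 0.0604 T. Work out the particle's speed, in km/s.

v ≈ 225 km/s

For zero net force, qE = qvB, so v = E/B.
v = (1.36×10^4) / (0.0604) = 2.25×10^5 m/s.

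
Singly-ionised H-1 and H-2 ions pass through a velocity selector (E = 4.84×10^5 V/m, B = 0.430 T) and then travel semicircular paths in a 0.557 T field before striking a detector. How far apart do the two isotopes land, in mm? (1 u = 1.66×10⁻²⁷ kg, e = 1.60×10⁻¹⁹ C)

Both emerge at v = E/B₁ = 1.13×10^6 m/s.
r = mv/(qB₂), so r₁ = 0.0210 m and r₂ = 0.0419 m, giving Δr = 0.0210 m.
After a semicircle each ion lands a diameter 2r from the entry slit, so the separation is 2Δr = 0.0419 m.

Δd ≈ 41.9 mm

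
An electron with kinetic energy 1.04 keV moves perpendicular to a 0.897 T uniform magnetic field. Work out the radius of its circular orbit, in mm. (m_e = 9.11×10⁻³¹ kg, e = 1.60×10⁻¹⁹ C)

Convert the energy: K = 1.04 keV = 1.66×10^-16 J.
v = √(2K/m) = √(2·1.66×10^-16/9.11×10^-31) = 1.91×10^7 m/s.
r = mv/(qB) = (9.11×10^-31)(1.91×10^7) / [(1×1.60×10^-19)(0.897)] = 1.21×10^-4 m.

r ≈ 0.121 mm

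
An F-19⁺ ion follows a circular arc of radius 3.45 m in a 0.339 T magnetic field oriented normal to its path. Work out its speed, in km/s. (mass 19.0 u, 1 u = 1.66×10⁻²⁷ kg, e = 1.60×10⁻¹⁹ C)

v ≈ 5930 km/s

From qvB = mv²/r, v = qBr/m.
v = (1×1.60×10^-19)(0.339)(3.45) / (3.15×10^-26) = 5.93×10^6 m/s.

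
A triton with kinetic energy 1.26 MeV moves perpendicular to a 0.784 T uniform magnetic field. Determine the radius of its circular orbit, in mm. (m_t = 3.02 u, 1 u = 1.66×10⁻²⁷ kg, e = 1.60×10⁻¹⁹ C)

Convert the energy: K = 1.26 MeV = 2.02×10^-13 J.
v = √(2K/m) = √(2·2.02×10^-13/5.01×10^-27) = 8.97×10^6 m/s.
r = mv/(qB) = (5.01×10^-27)(8.97×10^6) / [(1×1.60×10^-19)(0.784)] = 0.358 m.

r ≈ 358 mm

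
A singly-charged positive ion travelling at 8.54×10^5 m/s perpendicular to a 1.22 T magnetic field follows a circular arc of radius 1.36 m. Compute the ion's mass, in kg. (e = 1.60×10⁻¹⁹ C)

qvB = mv²/r ⇒ m = qBr/v.
m = (1×1.60×10^-19)(1.22)(1.36) / (8.54×10^5) = 3.11×10^-25 kg.

m ≈ 3.11×10^-25 kg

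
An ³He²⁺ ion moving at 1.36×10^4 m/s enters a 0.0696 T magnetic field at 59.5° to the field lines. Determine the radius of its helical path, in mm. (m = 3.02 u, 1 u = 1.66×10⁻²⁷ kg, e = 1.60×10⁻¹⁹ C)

r ≈ 2.64 mm

Only the perpendicular component v⊥ = v sin59.5° = 1.17×10^4 m/s is bent by the field.
r = m v⊥ /(qB) = (5.01×10^-27)(1.17×10^4) / [(2×1.60×10^-19)(0.0696)] = 2.64×10^-3 m.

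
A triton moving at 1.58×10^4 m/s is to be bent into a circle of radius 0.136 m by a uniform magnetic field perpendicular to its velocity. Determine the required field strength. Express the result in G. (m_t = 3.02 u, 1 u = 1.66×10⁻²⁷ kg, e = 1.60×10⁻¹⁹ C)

qvB = mv²/r gives B = mv/(qr).
B = (5.01×10^-27)(1.58×10^4) / [(1×1.60×10^-19)(0.136)] = 3.64×10^-3 T.

B ≈ 36.4 G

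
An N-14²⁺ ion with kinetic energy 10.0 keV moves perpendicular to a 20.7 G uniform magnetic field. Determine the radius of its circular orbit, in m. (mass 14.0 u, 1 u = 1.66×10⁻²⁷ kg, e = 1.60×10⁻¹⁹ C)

r ≈ 13.0 m

Convert the energy: K = 10.0 keV = 1.60×10^-15 J.
v = √(2K/m) = √(2·1.60×10^-15/2.32×10^-26) = 3.71×10^5 m/s.
r = mv/(qB) = (2.32×10^-26)(3.71×10^5) / [(2×1.60×10^-19)(2.07×10^-3)] = 13.0 m.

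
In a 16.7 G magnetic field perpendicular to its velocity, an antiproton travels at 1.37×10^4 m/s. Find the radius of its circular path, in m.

The magnetic force provides the centripetal force: qvB = mv²/r, so r = mv/(qB).
r = (1.67×10^-27 kg)(1.37×10^4 m/s) / [(1×1.60×10^-19 C)(1.67×10^-3 T)] = 0.0856 m.

r ≈ 0.0856 m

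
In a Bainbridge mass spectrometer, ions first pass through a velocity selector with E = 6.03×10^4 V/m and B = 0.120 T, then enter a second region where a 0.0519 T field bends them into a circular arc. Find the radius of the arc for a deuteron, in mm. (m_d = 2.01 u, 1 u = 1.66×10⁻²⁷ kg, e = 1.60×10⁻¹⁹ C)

The selector passes v = E/B = 6.03×10^4/0.120 = 5.03×10^5 m/s.
In the deflection region, r = mv/(qB₂) = (3.34×10^-27)(5.03×10^5) / [(1×1.60×10^-19)(0.0519)] = 0.202 m.

r ≈ 202 mm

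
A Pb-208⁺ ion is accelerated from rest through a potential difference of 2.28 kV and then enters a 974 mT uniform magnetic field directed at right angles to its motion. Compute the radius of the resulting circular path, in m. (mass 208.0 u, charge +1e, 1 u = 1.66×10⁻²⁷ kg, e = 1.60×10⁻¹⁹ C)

r ≈ 0.102 m

The kinetic energy gained is K = qV = (1×1.60×10^-19)(2280) = 3.65×10^-16 J.
v = √(2K/m) = 4.60×10^4 m/s.
r = mv/(qB) = (3.45×10^-25)(4.60×10^4) / [(1×1.60×10^-19)(0.974)] = 0.102 m.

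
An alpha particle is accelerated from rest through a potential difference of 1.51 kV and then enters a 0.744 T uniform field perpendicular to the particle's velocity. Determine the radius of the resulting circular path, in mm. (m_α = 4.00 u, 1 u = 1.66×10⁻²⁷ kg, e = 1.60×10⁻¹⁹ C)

r ≈ 10.6 mm

The kinetic energy gained is K = qV = (2×1.60×10^-19)(1510) = 4.83×10^-16 J.
v = √(2K/m) = 3.81×10^5 m/s.
r = mv/(qB) = (6.64×10^-27)(3.81×10^5) / [(2×1.60×10^-19)(0.744)] = 0.0106 m.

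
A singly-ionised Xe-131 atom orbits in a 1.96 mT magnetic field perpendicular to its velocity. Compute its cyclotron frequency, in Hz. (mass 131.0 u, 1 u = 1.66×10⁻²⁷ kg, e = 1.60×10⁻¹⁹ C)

f ≈ 230 Hz

f = qB/(2πm) = (1×1.60×10^-19)(1.96×10^-3) / [2π(2.17×10^-25)] = 230 Hz.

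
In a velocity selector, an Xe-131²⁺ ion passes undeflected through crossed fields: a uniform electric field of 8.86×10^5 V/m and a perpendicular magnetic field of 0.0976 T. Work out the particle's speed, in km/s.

For zero net force, qE = qvB, so v = E/B.
v = (8.86×10^5) / (0.0976) = 9.08×10^6 m/s.

v ≈ 9080 km/s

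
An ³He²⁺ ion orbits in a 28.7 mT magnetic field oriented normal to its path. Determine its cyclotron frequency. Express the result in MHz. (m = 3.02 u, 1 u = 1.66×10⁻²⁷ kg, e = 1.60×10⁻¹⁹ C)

f = qB/(2πm) = (2×1.60×10^-19)(0.0287) / [2π(5.01×10^-27)] = 2.92×10^5 Hz.

f ≈ 0.292 MHz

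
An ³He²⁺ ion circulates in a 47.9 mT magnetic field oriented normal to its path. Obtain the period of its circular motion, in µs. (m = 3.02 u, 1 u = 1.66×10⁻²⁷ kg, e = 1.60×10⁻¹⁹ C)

T ≈ 2.05 µs

The cyclotron period is independent of speed: T = 2πm/(qB).
T = 2π(5.01×10^-27) / [(2×1.60×10^-19)(0.0479)] = 2.05×10^-6 s.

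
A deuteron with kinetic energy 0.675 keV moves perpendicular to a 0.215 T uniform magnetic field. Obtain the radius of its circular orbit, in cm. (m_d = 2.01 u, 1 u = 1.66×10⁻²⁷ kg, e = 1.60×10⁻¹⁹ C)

r ≈ 2.47 cm

Convert the energy: K = 0.675 keV = 1.08×10^-16 J.
v = √(2K/m) = √(2·1.08×10^-16/3.34×10^-27) = 2.54×10^5 m/s.
r = mv/(qB) = (3.34×10^-27)(2.54×10^5) / [(1×1.60×10^-19)(0.215)] = 0.0247 m.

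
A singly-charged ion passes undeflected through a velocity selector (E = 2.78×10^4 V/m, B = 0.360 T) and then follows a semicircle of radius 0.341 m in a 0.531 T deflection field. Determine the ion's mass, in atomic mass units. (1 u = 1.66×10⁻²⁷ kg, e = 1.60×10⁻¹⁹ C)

v = E/B₁ = 7.72×10^4 m/s.
From r = mv/(qB₂), m = qB₂r/v = (1×1.60×10^-19)(0.531)(0.341) / (7.72×10^4) = 3.75×10^-25 kg.
In atomic mass units: m = 3.75×10^-25 / 1.66×10^-27 = 226 u.

m ≈ 226 u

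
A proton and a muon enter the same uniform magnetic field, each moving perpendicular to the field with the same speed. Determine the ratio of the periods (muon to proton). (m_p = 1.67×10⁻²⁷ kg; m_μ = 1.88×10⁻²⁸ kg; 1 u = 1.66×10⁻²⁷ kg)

ratio ≈ 0.113

T = 2πm/(qB) is independent of speed, so T₂/T₁ = (m₂/q₂)/(m₁/q₁).
T_{muon}/T_{proton} = (1.88×10^-28/1e) / (1.67×10^-27/1e) = 0.113.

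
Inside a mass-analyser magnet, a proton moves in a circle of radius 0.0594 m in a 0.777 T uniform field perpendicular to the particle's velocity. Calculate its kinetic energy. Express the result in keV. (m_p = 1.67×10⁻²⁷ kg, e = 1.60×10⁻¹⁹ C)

v = qBr/m = (1×1.60×10^-19)(0.777)(0.0594) / (1.67×10^-27) = 4.42×10^6 m/s.
K = ½mv² = 0.5·(1.67×10^-27)·(4.42×10^6)² = 1.63×10^-14 J = 102 keV.

K ≈ 102 keV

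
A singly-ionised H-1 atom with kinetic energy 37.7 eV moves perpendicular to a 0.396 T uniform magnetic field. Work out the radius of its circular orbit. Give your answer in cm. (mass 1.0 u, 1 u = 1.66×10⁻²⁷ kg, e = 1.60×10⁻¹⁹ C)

r ≈ 0.223 cm

Convert the energy: K = 37.7 eV = 6.03×10^-18 J.
v = √(2K/m) = √(2·6.03×10^-18/1.66×10^-27) = 8.52×10^4 m/s.
r = mv/(qB) = (1.66×10^-27)(8.52×10^4) / [(1×1.60×10^-19)(0.396)] = 2.23×10^-3 m.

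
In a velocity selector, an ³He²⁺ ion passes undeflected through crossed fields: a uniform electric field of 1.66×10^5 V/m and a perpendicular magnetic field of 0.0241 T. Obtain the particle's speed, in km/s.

For zero net force, qE = qvB, so v = E/B.
v = (1.66×10^5) / (0.0241) = 6.89×10^6 m/s.

v ≈ 6890 km/s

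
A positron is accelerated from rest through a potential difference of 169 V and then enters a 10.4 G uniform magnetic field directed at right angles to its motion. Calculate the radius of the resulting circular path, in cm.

The kinetic energy gained is K = qV = (1×1.60×10^-19)(169) = 2.70×10^-17 J.
v = √(2K/m) = 7.70×10^6 m/s.
r = mv/(qB) = (9.11×10^-31)(7.70×10^6) / [(1×1.60×10^-19)(1.04×10^-3)] = 0.0422 m.

r ≈ 4.22 cm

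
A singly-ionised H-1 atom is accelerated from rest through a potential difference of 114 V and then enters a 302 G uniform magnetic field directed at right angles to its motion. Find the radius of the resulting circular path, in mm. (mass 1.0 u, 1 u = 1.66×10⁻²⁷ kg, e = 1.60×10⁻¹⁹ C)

The kinetic energy gained is K = qV = (1×1.60×10^-19)(114) = 1.82×10^-17 J.
v = √(2K/m) = 1.48×10^5 m/s.
r = mv/(qB) = (1.66×10^-27)(1.48×10^5) / [(1×1.60×10^-19)(0.0302)] = 0.0509 m.

r ≈ 50.9 mm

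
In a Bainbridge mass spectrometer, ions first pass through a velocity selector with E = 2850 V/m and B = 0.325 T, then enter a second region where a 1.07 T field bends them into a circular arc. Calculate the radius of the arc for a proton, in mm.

The selector passes v = E/B = 2850/0.325 = 8770 m/s.
In the deflection region, r = mv/(qB₂) = (1.67×10^-27)(8770) / [(1×1.60×10^-19)(1.07)] = 8.55×10^-5 m.

r ≈ 0.0855 mm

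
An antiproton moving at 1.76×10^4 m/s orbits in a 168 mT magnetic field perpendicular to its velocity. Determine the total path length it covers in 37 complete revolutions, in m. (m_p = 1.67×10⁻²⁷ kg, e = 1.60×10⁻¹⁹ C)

L ≈ 0.254 m

r = mv/(qB) = 1.09×10^-3 m, so one revolution covers 2πr = 6.87×10^-3 m.
In 37 revolutions: L = 37·2πr = 0.254 m.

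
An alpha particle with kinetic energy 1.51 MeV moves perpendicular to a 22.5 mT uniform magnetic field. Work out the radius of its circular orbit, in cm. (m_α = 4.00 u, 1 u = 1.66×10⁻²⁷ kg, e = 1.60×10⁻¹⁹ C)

r ≈ 787 cm

Convert the energy: K = 1.51 MeV = 2.42×10^-13 J.
v = √(2K/m) = √(2·2.42×10^-13/6.64×10^-27) = 8.53×10^6 m/s.
r = mv/(qB) = (6.64×10^-27)(8.53×10^6) / [(2×1.60×10^-19)(0.0225)] = 7.87 m.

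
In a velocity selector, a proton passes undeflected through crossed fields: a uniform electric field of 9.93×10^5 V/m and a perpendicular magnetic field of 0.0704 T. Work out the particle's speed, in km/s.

For zero net force, qE = qvB, so v = E/B.
v = (9.93×10^5) / (0.0704) = 1.41×10^7 m/s.

v ≈ 14100 km/s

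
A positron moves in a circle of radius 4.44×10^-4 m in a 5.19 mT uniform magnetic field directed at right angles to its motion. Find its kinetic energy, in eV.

v = qBr/m = (1×1.60×10^-19)(5.19×10^-3)(4.44×10^-4) / (9.11×10^-31) = 4.05×10^5 m/s.
K = ½mv² = 0.5·(9.11×10^-31)·(4.05×10^5)² = 7.46×10^-20 J = 0.466 eV.

K ≈ 0.466 eV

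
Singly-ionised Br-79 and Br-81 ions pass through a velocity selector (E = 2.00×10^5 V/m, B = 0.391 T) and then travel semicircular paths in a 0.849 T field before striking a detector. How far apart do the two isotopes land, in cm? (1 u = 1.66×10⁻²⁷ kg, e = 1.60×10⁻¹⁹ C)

Both emerge at v = E/B₁ = 5.12×10^5 m/s.
r = mv/(qB₂), so r₁ = 0.4938 m and r₂ = 0.5063 m, giving Δr = 0.0125 m.
After a semicircle each ion lands a diameter 2r from the entry slit, so the separation is 2Δr = 0.0250 m.

Δd ≈ 2.50 cm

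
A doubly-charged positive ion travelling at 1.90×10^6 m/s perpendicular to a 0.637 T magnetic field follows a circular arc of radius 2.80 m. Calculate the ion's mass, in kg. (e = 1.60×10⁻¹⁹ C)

m ≈ 3.00×10^-25 kg

qvB = mv²/r ⇒ m = qBr/v.
m = (2×1.60×10^-19)(0.637)(2.80) / (1.90×10^6) = 3.00×10^-25 kg.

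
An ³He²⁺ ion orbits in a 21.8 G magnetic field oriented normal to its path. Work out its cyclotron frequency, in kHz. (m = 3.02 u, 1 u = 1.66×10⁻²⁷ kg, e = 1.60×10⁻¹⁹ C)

f ≈ 22.1 kHz

f = qB/(2πm) = (2×1.60×10^-19)(2.18×10^-3) / [2π(5.01×10^-27)] = 2.21×10^4 Hz.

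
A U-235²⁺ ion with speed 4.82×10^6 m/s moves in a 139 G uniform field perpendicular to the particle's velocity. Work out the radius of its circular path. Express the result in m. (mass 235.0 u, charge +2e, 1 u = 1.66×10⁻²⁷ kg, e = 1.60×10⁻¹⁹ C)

The magnetic force provides the centripetal force: qvB = mv²/r, so r = mv/(qB).
r = (3.90×10^-25 kg)(4.82×10^6 m/s) / [(2×1.60×10^-19 C)(0.0139 T)] = 423 m.

r ≈ 423 m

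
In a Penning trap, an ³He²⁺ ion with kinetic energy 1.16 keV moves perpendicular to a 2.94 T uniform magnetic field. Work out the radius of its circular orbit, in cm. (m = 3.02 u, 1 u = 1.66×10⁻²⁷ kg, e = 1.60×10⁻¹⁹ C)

r ≈ 0.145 cm

Convert the energy: K = 1.16 keV = 1.86×10^-16 J.
v = √(2K/m) = √(2·1.86×10^-16/5.01×10^-27) = 2.72×10^5 m/s.
r = mv/(qB) = (5.01×10^-27)(2.72×10^5) / [(2×1.60×10^-19)(2.94)] = 1.45×10^-3 m.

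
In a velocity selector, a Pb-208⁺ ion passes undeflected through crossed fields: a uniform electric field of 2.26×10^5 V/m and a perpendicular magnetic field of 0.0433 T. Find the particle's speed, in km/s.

For zero net force, qE = qvB, so v = E/B.
v = (2.26×10^5) / (0.0433) = 5.22×10^6 m/s.

v ≈ 5220 km/s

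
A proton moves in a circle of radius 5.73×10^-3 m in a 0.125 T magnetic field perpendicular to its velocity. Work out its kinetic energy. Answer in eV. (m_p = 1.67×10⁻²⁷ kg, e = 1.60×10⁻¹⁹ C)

v = qBr/m = (1×1.60×10^-19)(0.125)(5.73×10^-3) / (1.67×10^-27) = 6.86×10^4 m/s.
K = ½mv² = 0.5·(1.67×10^-27)·(6.86×10^4)² = 3.93×10^-18 J = 24.6 eV.

K ≈ 24.6 eV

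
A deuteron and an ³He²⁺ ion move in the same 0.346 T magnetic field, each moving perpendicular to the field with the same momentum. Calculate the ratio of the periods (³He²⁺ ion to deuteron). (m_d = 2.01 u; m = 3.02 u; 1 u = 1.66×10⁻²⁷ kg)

ratio ≈ 0.751

T = 2πm/(qB) is independent of speed, so T₂/T₁ = (m₂/q₂)/(m₁/q₁).
T_{³He²⁺ ion}/T_{deuteron} = (5.01×10^-27/2e) / (3.34×10^-27/1e) = 0.751.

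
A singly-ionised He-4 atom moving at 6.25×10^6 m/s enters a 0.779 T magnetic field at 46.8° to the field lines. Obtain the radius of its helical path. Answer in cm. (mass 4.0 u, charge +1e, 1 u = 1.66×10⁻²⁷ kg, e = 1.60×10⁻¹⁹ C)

r ≈ 24.3 cm

Only the perpendicular component v⊥ = v sin46.8° = 4.56×10^6 m/s is bent by the field.
r = m v⊥ /(qB) = (6.64×10^-27)(4.56×10^6) / [(1×1.60×10^-19)(0.779)] = 0.243 m.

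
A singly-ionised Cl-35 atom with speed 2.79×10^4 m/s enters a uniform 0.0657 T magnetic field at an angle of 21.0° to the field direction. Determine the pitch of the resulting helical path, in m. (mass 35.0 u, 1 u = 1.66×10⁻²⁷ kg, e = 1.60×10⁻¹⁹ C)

pitch ≈ 0.905 m

The velocity component along B is v∥ = v cos21.0° = 2.60×10^4 m/s.
The cyclotron period T = 2πm/(qB) = 3.47×10^-5 s is set by m, q, B alone.
Pitch = v∥·T = (2.60×10^4)(3.47×10^-5) = 0.905 m.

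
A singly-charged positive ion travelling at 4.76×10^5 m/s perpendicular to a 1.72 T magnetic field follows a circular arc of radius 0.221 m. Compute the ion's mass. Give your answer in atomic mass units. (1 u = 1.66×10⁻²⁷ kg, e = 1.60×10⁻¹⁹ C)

m ≈ 77.0 u

qvB = mv²/r ⇒ m = qBr/v.
m = (1×1.60×10^-19)(1.72)(0.221) / (4.76×10^5) = 1.28×10^-25 kg = 77.0 u.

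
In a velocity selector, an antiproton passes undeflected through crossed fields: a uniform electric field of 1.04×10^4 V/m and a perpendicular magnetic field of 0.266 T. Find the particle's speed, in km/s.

v ≈ 39.1 km/s

For zero net force, qE = qvB, so v = E/B.
v = (1.04×10^4) / (0.266) = 3.91×10^4 m/s.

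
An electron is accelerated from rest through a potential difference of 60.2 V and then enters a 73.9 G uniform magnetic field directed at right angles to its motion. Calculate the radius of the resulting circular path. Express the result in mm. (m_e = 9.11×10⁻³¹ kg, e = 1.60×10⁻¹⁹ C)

The kinetic energy gained is K = qV = (1×1.60×10^-19)(60.2) = 9.63×10^-18 J.
v = √(2K/m) = 4.60×10^6 m/s.
r = mv/(qB) = (9.11×10^-31)(4.60×10^6) / [(1×1.60×10^-19)(7.39×10^-3)] = 3.54×10^-3 m.

r ≈ 3.54 mm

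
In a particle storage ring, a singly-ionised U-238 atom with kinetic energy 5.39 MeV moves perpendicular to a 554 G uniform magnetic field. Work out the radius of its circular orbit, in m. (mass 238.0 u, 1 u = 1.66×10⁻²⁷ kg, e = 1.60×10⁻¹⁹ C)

Convert the energy: K = 5.39 MeV = 8.62×10^-13 J.
v = √(2K/m) = √(2·8.62×10^-13/3.95×10^-25) = 2.09×10^6 m/s.
r = mv/(qB) = (3.95×10^-25)(2.09×10^6) / [(1×1.60×10^-19)(0.0554)] = 93.1 m.

r ≈ 93.1 m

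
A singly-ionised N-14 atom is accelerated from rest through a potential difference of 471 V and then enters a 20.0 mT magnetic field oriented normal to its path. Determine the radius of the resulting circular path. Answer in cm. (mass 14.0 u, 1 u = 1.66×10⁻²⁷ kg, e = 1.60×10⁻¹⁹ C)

r ≈ 58.5 cm

The kinetic energy gained is K = qV = (1×1.60×10^-19)(471) = 7.54×10^-17 J.
v = √(2K/m) = 8.05×10^4 m/s.
r = mv/(qB) = (2.32×10^-26)(8.05×10^4) / [(1×1.60×10^-19)(0.0200)] = 0.585 m.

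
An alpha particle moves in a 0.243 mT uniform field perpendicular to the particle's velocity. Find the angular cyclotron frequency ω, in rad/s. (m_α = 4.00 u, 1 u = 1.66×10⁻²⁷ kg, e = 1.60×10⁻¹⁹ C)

ω ≈ 1.17×10^4 rad/s

ω = qB/m = (2×1.60×10^-19)(2.43×10^-4) / (6.64×10^-27) = 1.17×10^4 rad/s.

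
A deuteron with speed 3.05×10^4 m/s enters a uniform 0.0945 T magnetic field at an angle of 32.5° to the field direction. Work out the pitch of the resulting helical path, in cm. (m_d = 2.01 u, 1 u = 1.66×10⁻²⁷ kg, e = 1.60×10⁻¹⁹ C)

The velocity component along B is v∥ = v cos32.5° = 2.57×10^4 m/s.
The cyclotron period T = 2πm/(qB) = 1.39×10^-6 s is set by m, q, B alone.
Pitch = v∥·T = (2.57×10^4)(1.39×10^-6) = 0.0357 m.

pitch ≈ 3.57 cm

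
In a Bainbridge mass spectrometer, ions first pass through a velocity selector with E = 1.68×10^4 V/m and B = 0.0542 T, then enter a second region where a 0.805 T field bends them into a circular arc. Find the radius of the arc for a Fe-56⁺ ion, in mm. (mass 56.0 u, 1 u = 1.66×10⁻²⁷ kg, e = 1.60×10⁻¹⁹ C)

The selector passes v = E/B = 1.68×10^4/0.0542 = 3.10×10^5 m/s.
In the deflection region, r = mv/(qB₂) = (9.30×10^-26)(3.10×10^5) / [(1×1.60×10^-19)(0.805)] = 0.224 m.

r ≈ 224 mm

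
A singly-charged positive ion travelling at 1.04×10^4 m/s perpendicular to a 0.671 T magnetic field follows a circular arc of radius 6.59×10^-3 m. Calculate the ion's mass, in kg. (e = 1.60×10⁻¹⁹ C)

m ≈ 6.80×10^-26 kg

qvB = mv²/r ⇒ m = qBr/v.
m = (1×1.60×10^-19)(0.671)(6.59×10^-3) / (1.04×10^4) = 6.80×10^-26 kg.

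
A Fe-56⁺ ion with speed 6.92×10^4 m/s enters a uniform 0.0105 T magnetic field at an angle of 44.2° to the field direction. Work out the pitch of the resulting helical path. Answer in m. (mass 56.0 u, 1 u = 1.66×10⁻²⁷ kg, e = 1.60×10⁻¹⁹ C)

pitch ≈ 17.2 m

The velocity component along B is v∥ = v cos44.2° = 4.96×10^4 m/s.
The cyclotron period T = 2πm/(qB) = 3.48×10^-4 s is set by m, q, B alone.
Pitch = v∥·T = (4.96×10^4)(3.48×10^-4) = 17.2 m.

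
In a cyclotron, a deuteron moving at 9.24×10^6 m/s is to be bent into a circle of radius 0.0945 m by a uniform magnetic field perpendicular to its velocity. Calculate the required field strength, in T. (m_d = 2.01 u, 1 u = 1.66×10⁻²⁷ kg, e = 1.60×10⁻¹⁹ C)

B ≈ 2.04 T

qvB = mv²/r gives B = mv/(qr).
B = (3.34×10^-27)(9.24×10^6) / [(1×1.60×10^-19)(0.0945)] = 2.04 T.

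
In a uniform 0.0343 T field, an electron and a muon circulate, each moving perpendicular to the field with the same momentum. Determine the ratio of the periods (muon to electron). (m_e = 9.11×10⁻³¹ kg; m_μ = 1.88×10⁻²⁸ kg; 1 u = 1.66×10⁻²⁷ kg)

ratio ≈ 206

T = 2πm/(qB) is independent of speed, so T₂/T₁ = (m₂/q₂)/(m₁/q₁).
T_{muon}/T_{electron} = (1.88×10^-28/1e) / (9.11×10^-31/1e) = 206.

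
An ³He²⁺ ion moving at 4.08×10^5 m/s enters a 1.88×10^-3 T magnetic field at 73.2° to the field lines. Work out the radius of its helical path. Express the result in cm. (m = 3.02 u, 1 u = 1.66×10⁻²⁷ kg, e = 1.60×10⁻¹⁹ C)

Only the perpendicular component v⊥ = v sin73.2° = 3.91×10^5 m/s is bent by the field.
r = m v⊥ /(qB) = (5.01×10^-27)(3.91×10^5) / [(2×1.60×10^-19)(1.88×10^-3)] = 3.25 m.

r ≈ 325 cm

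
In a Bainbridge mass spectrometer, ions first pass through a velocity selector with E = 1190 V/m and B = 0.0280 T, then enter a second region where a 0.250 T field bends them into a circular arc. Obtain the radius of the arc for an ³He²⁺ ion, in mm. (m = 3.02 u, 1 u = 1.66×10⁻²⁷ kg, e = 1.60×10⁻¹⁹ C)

r ≈ 2.66 mm

The selector passes v = E/B = 1190/0.0280 = 4.25×10^4 m/s.
In the deflection region, r = mv/(qB₂) = (5.01×10^-27)(4.25×10^4) / [(2×1.60×10^-19)(0.250)] = 2.66×10^-3 m.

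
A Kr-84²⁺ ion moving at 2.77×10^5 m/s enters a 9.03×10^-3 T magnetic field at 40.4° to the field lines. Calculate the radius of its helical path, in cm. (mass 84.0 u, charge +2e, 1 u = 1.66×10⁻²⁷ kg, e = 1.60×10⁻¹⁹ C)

Only the perpendicular component v⊥ = v sin40.4° = 1.80×10^5 m/s is bent by the field.
r = m v⊥ /(qB) = (1.39×10^-25)(1.80×10^5) / [(2×1.60×10^-19)(9.03×10^-3)] = 8.66 m.

r ≈ 866 cm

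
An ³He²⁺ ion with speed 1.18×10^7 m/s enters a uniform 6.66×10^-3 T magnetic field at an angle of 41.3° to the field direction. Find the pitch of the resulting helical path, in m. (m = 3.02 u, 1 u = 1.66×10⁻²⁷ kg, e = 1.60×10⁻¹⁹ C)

pitch ≈ 131 m

The velocity component along B is v∥ = v cos41.3° = 8.86×10^6 m/s.
The cyclotron period T = 2πm/(qB) = 1.48×10^-5 s is set by m, q, B alone.
Pitch = v∥·T = (8.86×10^6)(1.48×10^-5) = 131 m.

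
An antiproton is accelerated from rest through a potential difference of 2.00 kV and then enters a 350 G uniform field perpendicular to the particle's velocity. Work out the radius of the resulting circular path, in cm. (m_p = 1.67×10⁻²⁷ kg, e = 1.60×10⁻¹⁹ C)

r ≈ 18.5 cm

The kinetic energy gained is K = qV = (1×1.60×10^-19)(2000) = 3.20×10^-16 J.
v = √(2K/m) = 6.19×10^5 m/s.
r = mv/(qB) = (1.67×10^-27)(6.19×10^5) / [(1×1.60×10^-19)(0.0350)] = 0.185 m.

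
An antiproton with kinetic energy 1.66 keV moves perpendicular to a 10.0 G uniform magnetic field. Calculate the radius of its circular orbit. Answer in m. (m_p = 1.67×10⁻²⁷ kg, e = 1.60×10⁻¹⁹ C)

Convert the energy: K = 1.66 keV = 2.66×10^-16 J.
v = √(2K/m) = √(2·2.66×10^-16/1.67×10^-27) = 5.64×10^5 m/s.
r = mv/(qB) = (1.67×10^-27)(5.64×10^5) / [(1×1.60×10^-19)(1.00×10^-3)] = 5.89 m.

r ≈ 5.89 m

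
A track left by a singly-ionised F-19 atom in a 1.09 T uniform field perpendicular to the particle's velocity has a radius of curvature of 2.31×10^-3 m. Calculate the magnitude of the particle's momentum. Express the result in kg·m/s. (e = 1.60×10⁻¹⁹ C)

Since qvB = mv²/r, the momentum p = mv = qBr.
p = (1×1.60×10^-19)(1.09)(2.31×10^-3) = 4.03×10^-22 kg·m/s.

p ≈ 4.03×10^-22 kg·m/s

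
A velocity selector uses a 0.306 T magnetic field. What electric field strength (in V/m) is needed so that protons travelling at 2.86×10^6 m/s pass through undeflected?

E ≈ 8.75×10^5 V/m

qE = qvB ⇒ E = vB = (2.86×10^6)(0.306) = 8.75×10^5 V/m.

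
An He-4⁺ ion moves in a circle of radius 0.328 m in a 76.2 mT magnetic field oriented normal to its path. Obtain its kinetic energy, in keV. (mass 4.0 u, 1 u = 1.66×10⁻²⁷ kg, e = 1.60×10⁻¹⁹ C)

v = qBr/m = (1×1.60×10^-19)(0.0762)(0.328) / (6.64×10^-27) = 6.02×10^5 m/s.
K = ½mv² = 0.5·(6.64×10^-27)·(6.02×10^5)² = 1.20×10^-15 J = 7.53 keV.

K ≈ 7.53 keV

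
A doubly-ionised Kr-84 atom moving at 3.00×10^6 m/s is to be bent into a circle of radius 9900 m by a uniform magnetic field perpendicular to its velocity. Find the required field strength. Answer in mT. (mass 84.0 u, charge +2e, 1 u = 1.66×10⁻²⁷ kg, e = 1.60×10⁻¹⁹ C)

qvB = mv²/r gives B = mv/(qr).
B = (1.39×10^-25)(3.00×10^6) / [(2×1.60×10^-19)(9900)] = 1.32×10^-4 T.

B ≈ 0.132 mT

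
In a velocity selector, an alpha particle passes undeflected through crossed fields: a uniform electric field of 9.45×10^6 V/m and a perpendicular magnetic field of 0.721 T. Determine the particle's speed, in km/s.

v ≈ 13100 km/s

For zero net force, qE = qvB, so v = E/B.
v = (9.45×10^6) / (0.721) = 1.31×10^7 m/s.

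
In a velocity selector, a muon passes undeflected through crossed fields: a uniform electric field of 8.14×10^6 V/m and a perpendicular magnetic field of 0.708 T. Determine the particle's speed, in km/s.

v ≈ 11500 km/s

For zero net force, qE = qvB, so v = E/B.
v = (8.14×10^6) / (0.708) = 1.15×10^7 m/s.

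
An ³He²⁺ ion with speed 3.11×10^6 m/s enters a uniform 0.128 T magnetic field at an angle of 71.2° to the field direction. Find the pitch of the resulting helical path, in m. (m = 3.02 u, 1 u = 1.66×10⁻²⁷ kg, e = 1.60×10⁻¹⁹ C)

The velocity component along B is v∥ = v cos71.2° = 1.00×10^6 m/s.
The cyclotron period T = 2πm/(qB) = 7.69×10^-7 s is set by m, q, B alone.
Pitch = v∥·T = (1.00×10^6)(7.69×10^-7) = 0.771 m.

pitch ≈ 0.771 m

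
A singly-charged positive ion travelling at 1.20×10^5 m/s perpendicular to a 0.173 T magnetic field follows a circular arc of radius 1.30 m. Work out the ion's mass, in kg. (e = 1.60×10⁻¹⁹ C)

m ≈ 3.00×10^-25 kg

qvB = mv²/r ⇒ m = qBr/v.
m = (1×1.60×10^-19)(0.173)(1.30) / (1.20×10^5) = 3.00×10^-25 kg.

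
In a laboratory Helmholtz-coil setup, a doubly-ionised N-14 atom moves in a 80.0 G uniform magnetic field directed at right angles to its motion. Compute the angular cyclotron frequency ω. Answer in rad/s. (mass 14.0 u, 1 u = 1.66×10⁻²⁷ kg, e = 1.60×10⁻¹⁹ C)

ω = qB/m = (2×1.60×10^-19)(8.00×10^-3) / (2.32×10^-26) = 1.10×10^5 rad/s.

ω ≈ 1.10×10^5 rad/s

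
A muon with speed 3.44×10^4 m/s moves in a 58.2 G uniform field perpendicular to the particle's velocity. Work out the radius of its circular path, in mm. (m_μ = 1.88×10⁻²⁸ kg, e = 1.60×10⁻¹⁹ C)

The magnetic force provides the centripetal force: qvB = mv²/r, so r = mv/(qB).
r = (1.88×10^-28 kg)(3.44×10^4 m/s) / [(1×1.60×10^-19 C)(5.82×10^-3 T)] = 6.95×10^-3 m.

r ≈ 6.95 mm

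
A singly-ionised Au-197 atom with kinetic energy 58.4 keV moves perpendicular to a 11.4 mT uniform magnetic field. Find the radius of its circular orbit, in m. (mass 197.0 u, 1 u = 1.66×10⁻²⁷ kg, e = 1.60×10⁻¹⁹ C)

Convert the energy: K = 58.4 keV = 9.34×10^-15 J.
v = √(2K/m) = √(2·9.34×10^-15/3.27×10^-25) = 2.39×10^5 m/s.
r = mv/(qB) = (3.27×10^-25)(2.39×10^5) / [(1×1.60×10^-19)(0.0114)] = 42.9 m.

r ≈ 42.9 m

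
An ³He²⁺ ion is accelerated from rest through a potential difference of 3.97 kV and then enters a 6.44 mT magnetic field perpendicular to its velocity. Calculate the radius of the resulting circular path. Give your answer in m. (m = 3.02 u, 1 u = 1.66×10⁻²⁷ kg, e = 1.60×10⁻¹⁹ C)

r ≈ 1.73 m

The kinetic energy gained is K = qV = (2×1.60×10^-19)(3970) = 1.27×10^-15 J.
v = √(2K/m) = 7.12×10^5 m/s.
r = mv/(qB) = (5.01×10^-27)(7.12×10^5) / [(2×1.60×10^-19)(6.44×10^-3)] = 1.73 m.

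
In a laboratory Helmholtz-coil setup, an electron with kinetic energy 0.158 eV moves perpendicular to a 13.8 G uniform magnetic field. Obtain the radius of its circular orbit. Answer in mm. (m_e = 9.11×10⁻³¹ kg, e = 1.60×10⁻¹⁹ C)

Convert the energy: K = 0.158 eV = 2.53×10^-20 J.
v = √(2K/m) = √(2·2.53×10^-20/9.11×10^-31) = 2.36×10^5 m/s.
r = mv/(qB) = (9.11×10^-31)(2.36×10^5) / [(1×1.60×10^-19)(1.38×10^-3)] = 9.72×10^-4 m.

r ≈ 0.972 mm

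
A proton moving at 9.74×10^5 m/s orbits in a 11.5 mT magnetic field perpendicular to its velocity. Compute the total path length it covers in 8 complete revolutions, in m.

r = mv/(qB) = 0.884 m, so one revolution covers 2πr = 5.55 m.
In 8 revolutions: L = 8·2πr = 44.4 m.

L ≈ 44.4 m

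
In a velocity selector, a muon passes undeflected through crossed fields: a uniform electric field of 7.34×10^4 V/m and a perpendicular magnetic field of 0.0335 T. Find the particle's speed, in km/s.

For zero net force, qE = qvB, so v = E/B.
v = (7.34×10^4) / (0.0335) = 2.19×10^6 m/s.

v ≈ 2190 km/s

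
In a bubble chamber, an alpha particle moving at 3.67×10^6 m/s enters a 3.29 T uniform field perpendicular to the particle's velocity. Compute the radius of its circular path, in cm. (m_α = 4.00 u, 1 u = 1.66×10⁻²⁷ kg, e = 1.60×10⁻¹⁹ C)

r ≈ 2.31 cm

The magnetic force provides the centripetal force: qvB = mv²/r, so r = mv/(qB).
r = (6.64×10^-27 kg)(3.67×10^6 m/s) / [(2×1.60×10^-19 C)(3.29 T)] = 0.0231 m.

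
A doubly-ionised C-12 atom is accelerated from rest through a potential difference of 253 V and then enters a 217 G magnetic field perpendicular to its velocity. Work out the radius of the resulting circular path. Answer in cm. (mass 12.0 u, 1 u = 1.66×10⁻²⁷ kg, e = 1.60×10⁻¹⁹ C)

The kinetic energy gained is K = qV = (2×1.60×10^-19)(253) = 8.10×10^-17 J.
v = √(2K/m) = 9.02×10^4 m/s.
r = mv/(qB) = (1.99×10^-26)(9.02×10^4) / [(2×1.60×10^-19)(0.0217)] = 0.259 m.

r ≈ 25.9 cm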